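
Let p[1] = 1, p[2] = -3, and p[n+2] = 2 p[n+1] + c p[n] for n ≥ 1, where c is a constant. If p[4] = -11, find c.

-1

p[3] = -6 + c
p[4] = -12 - c
So -12 - c = -11, giving c = -1.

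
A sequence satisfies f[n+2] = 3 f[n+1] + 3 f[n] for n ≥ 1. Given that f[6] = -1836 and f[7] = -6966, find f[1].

-6

Rearranging, f[n-2] = (f[n] - 3 f[n-1]) / 3.
f[5] = (-6966 - 3(-1836)) / 3 = -1458/3 = -486
f[4] = (-1836 - 3(-486)) / 3 = -378/3 = -126
f[3] = (-486 - 3(-126)) / 3 = -108/3 = -36
f[2] = (-126 - 3(-36)) / 3 = -18/3 = -6
f[1] = (-36 - 3(-6)) / 3 = -18/3 = -6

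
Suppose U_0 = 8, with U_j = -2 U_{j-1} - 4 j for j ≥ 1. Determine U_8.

U_1 = -2*8 - 4 = -20
U_2 = -2*(-20) - 8 = 32
U_3 = -2*32 - 12 = -76
U_4 = -2*(-76) - 16 = 136
U_5 = -2*136 - 20 = -292
U_6 = -2*(-292) - 24 = 560
U_7 = -2*560 - 28 = -1148
U_8 = -2*(-1148) - 32 = 2264

2264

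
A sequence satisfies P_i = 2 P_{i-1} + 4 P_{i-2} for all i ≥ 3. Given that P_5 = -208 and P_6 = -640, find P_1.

-5

Rearranging, P_{i-2} = (P_i - 2 P_{i-1}) / 4.
P_4 = (-640 - 2·(-208)) / 4 = -224/4 = -56
P_3 = (-208 - 2·(-56)) / 4 = -96/4 = -24
P_2 = (-56 - 2·(-24)) / 4 = -8/4 = -2
P_1 = (-24 - 2·(-2)) / 4 = -20/4 = -5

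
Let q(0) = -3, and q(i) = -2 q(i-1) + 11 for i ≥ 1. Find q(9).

q(1) = -2(-3) + 11 = 17
q(2) = -2(17) + 11 = -23
q(3) = -2(-23) + 11 = 57
q(4) = -2(57) + 11 = -103
q(5) = -2(-103) + 11 = 217
q(6) = -2(217) + 11 = -423
q(7) = -2(-423) + 11 = 857
q(8) = -2(857) + 11 = -1703
q(9) = -2(-1703) + 11 = 3417

3417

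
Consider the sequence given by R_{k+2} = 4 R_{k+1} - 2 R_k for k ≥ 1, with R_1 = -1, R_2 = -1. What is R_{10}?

R_3 = 4(-1) - 2(-1) = -2
R_4 = 4(-2) - 2(-1) = -6
R_5 = 4(-6) - 2(-2) = -20
R_6 = 4(-20) - 2(-6) = -68
R_7 = 4(-68) - 2(-20) = -232
R_8 = 4(-232) - 2(-68) = -792
R_9 = 4(-792) - 2(-232) = -2704
R_{10} = 4(-2704) - 2(-792) = -9232

-9232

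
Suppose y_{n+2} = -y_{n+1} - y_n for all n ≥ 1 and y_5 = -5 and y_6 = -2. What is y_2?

-5

Rearranging, y_{n-2} = -(y_n + y_{n-1}).
y_4 = -(-2 + (-5)) = 7
y_3 = -(-5 + 7) = -2
y_2 = -(7 + (-2)) = -5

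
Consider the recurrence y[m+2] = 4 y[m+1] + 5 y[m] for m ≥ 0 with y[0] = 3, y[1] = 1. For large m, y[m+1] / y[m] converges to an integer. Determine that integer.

5

The characteristic equation is r^2 - 4r - 5 = 0, which factors as (r - 5)(r + 1) = 0.
So the roots are 5 and -1. Since |5| > |-1| and the coefficient of 5^m is non-zero, the ratio tends to 5.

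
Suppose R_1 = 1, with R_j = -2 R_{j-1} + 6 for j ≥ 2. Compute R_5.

-14

R_2 = -2·1 + 6 = 4
R_3 = -2·4 + 6 = -2
R_4 = -2·(-2) + 6 = 10
R_5 = -2·10 + 6 = -14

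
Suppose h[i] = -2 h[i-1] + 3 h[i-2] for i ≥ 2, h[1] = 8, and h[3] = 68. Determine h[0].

Let h[0] = y.
h[2] = -16 + 3y
h[3] = 56 - 6y
So 56 - 6y = 68, giving y = -2.

-2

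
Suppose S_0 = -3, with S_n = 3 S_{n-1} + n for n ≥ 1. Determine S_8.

S_1 = 3·(-3) + 1 = -8
S_2 = 3·(-8) + 2 = -22
S_3 = 3·(-22) + 3 = -63
S_4 = 3·(-63) + 4 = -185
S_5 = 3·(-185) + 5 = -550
S_6 = 3·(-550) + 6 = -1644
S_7 = 3·(-1644) + 7 = -4925
S_8 = 3·(-4925) + 8 = -14767

-14767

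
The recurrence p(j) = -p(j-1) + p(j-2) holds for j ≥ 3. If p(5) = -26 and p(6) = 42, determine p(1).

-4

Rearranging, p(j-2) = p(j) + p(j-1).
p(4) = 42 + (-26) = 16
p(3) = -26 + 16 = -10
p(2) = 16 + (-10) = 6
p(1) = -10 + 6 = -4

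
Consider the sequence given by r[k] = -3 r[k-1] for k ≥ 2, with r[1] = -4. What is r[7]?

r[2] = -3(-4) = 12
r[3] = -3(12) = -36
r[4] = -3(-36) = 108
r[5] = -3(108) = -324
r[6] = -3(-324) = 972
r[7] = -3(972) = -2916

-2916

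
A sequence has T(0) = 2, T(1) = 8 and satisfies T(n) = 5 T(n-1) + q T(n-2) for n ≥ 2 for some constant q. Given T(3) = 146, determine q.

-3

T(2) = 40 + 2q
T(3) = 200 + 18q
So 200 + 18q = 146, giving q = -3.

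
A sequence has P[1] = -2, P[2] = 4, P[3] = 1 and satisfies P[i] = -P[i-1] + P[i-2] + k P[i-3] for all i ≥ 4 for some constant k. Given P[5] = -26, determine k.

P[4] = 3 - 2k
P[5] = -2 + 6k
So -2 + 6k = -26, giving k = -4.

-4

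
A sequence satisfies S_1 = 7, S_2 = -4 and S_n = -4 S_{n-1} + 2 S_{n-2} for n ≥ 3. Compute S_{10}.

S_3 = -4*(-4) + 2*7 = 30
S_4 = -4*30 + 2*(-4) = -128
S_5 = -4*(-128) + 2*30 = 572
S_6 = -4*572 + 2*(-128) = -2544
S_7 = -4*(-2544) + 2*572 = 11320
S_8 = -4*11320 + 2*(-2544) = -50368
S_9 = -4*(-50368) + 2*11320 = 224112
S_{10} = -4*224112 + 2*(-50368) = -997184

-997184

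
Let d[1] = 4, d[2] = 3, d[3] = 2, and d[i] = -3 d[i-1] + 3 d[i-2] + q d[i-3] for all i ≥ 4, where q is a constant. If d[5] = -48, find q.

d[4] = 3 + 4q
d[5] = -3 - 9q
So -3 - 9q = -48, giving q = 5.

5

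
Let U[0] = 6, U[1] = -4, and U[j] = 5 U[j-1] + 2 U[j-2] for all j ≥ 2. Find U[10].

U[2] = 5*(-4) + 2*6 = -8
U[3] = 5*(-8) + 2*(-4) = -48
U[4] = 5*(-48) + 2*(-8) = -256
U[5] = 5*(-256) + 2*(-48) = -1376
U[6] = 5*(-1376) + 2*(-256) = -7392
U[7] = 5*(-7392) + 2*(-1376) = -39712
U[8] = 5*(-39712) + 2*(-7392) = -213344
U[9] = 5*(-213344) + 2*(-39712) = -1146144
U[10] = 5*(-1146144) + 2*(-213344) = -6157408

-6157408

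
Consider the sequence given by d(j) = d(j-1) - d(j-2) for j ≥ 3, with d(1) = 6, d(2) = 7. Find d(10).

-6

d(3) = 7 - 6 = 1
d(4) = 1 - 7 = -6
d(5) = (-6) - 1 = -7
d(6) = (-7) - (-6) = -1
d(7) = (-1) - (-7) = 6
d(8) = 6 - (-1) = 7
d(9) = 7 - 6 = 1
d(10) = 1 - 7 = -6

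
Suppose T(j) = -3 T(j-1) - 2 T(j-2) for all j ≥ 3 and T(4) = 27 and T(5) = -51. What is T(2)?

Rearranging, T(j-2) = (T(j) + 3 T(j-1)) / -2.
T(3) = (-51 + 3(27)) / -2 = 30/-2 = -15
T(2) = (27 + 3(-15)) / -2 = -18/-2 = 9

9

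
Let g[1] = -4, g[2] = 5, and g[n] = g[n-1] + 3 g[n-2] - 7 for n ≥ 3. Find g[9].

-1262

g[3] = 5 + 3(-4) - 7 = -14
g[4] = (-14) + 3(5) - 7 = -6
g[5] = (-6) + 3(-14) - 7 = -55
g[6] = (-55) + 3(-6) - 7 = -80
g[7] = (-80) + 3(-55) - 7 = -252
g[8] = (-252) + 3(-80) - 7 = -499
g[9] = (-499) + 3(-252) - 7 = -1262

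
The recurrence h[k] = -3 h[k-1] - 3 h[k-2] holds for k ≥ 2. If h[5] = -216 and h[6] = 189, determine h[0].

Rearranging, h[k-2] = (h[k] + 3 h[k-1]) / -3.
h[4] = (189 + 3*(-216)) / -3 = -459/-3 = 153
h[3] = (-216 + 3*153) / -3 = 243/-3 = -81
h[2] = (153 + 3*(-81)) / -3 = -90/-3 = 30
h[1] = (-81 + 3*30) / -3 = 9/-3 = -3
h[0] = (30 + 3*(-3)) / -3 = 21/-3 = -7

-7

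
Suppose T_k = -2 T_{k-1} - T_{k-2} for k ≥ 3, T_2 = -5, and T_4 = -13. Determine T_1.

1

Let T_1 = z.
T_3 = 10 - z
T_4 = -15 + 2z
So -15 + 2z = -13, giving z = 1.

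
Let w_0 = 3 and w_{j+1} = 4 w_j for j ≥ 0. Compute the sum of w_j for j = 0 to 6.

16383

w_1 = 4·3 = 12
w_2 = 4·12 = 48
w_3 = 4·48 = 192
w_4 = 4·192 = 768
w_5 = 4·768 = 3072
w_6 = 4·3072 = 12288
Sum = 3 + 12 + 48 + 192 + 768 + 3072 + 12288 = 16383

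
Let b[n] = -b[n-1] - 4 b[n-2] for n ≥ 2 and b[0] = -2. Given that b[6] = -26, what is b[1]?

Let b[1] = x.
b[2] = 8 - x
b[3] = -8 - 3x
b[4] = -24 + 7x
b[5] = 56 + 5x
b[6] = 40 - 33x
So 40 - 33x = -26, giving x = 2.

2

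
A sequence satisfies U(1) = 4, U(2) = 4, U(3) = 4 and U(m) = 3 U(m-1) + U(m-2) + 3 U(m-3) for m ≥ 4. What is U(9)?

U(4) = 3·4 + 4 + 3·4 = 28
U(5) = 3·28 + 4 + 3·4 = 100
U(6) = 3·100 + 28 + 3·4 = 340
U(7) = 3·340 + 100 + 3·28 = 1204
U(8) = 3·1204 + 340 + 3·100 = 4252
U(9) = 3·4252 + 1204 + 3·340 = 14980

14980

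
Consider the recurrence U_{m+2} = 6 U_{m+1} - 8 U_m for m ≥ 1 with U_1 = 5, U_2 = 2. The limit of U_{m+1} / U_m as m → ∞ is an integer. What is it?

The characteristic equation is r^2 - 6r + 8 = 0, which factors as (r - 4)(r - 2) = 0.
So the roots are 4 and 2. Since |4| > |2| and the coefficient of 4^m is non-zero, the ratio tends to 4.

4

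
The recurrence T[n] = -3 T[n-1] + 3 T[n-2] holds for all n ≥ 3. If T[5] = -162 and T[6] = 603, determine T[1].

-7

Rearranging, T[n-2] = (T[n] + 3 T[n-1]) / 3.
T[4] = (603 + 3*(-162)) / 3 = 117/3 = 39
T[3] = (-162 + 3*39) / 3 = -45/3 = -15
T[2] = (39 + 3*(-15)) / 3 = -6/3 = -2
T[1] = (-15 + 3*(-2)) / 3 = -21/3 = -7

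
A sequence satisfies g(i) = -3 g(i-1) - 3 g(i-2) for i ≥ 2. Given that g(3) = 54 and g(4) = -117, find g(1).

Rearranging, g(i-2) = (g(i) + 3 g(i-1)) / -3.
g(2) = (-117 + 3(54)) / -3 = 45/-3 = -15
g(1) = (54 + 3(-15)) / -3 = 9/-3 = -3

-3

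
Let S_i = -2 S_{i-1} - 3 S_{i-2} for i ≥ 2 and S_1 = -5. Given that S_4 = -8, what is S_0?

-4

Let S_0 = y.
S_2 = 10 - 3y
S_3 = -5 + 6y
S_4 = -20 - 3y
So -20 - 3y = -8, giving y = -4.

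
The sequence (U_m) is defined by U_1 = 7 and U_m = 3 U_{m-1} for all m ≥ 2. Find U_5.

567

U_2 = 3(7) = 21
U_3 = 3(21) = 63
U_4 = 3(63) = 189
U_5 = 3(189) = 567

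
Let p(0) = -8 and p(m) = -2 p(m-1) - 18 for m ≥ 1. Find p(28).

The fixed point is -18/(1 + 2) = -6, so p(m) + 6 = -2(p(m-1) + 6).
Hence p(m) = -2·(-2)^m - 6.
p(28) = -2·(-2)^{28} - 6 = -2·268435456 - 6 = -536870918.

-536870918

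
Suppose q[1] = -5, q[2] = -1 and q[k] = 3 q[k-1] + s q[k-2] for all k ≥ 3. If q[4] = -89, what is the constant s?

5

q[3] = -3 - 5s
q[4] = -9 - 16s
So -9 - 16s = -89, giving s = 5.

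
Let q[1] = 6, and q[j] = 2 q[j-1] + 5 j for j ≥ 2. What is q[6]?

632

q[2] = 2*6 + 10 = 22
q[3] = 2*22 + 15 = 59
q[4] = 2*59 + 20 = 138
q[5] = 2*138 + 25 = 301
q[6] = 2*301 + 30 = 632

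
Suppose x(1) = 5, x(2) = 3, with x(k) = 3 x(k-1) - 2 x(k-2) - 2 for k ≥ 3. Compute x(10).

-2021

x(3) = 3*3 - 2*5 - 2 = -3
x(4) = 3*(-3) - 2*3 - 2 = -17
x(5) = 3*(-17) - 2*(-3) - 2 = -47
x(6) = 3*(-47) - 2*(-17) - 2 = -109
x(7) = 3*(-109) - 2*(-47) - 2 = -235
x(8) = 3*(-235) - 2*(-109) - 2 = -489
x(9) = 3*(-489) - 2*(-235) - 2 = -999
x(10) = 3*(-999) - 2*(-489) - 2 = -2021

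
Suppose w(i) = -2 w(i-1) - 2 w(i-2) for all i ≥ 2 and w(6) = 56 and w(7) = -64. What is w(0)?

Rearranging, w(i-2) = (w(i) + 2 w(i-1)) / -2.
w(5) = (-64 + 2(56)) / -2 = 48/-2 = -24
w(4) = (56 + 2(-24)) / -2 = 8/-2 = -4
w(3) = (-24 + 2(-4)) / -2 = -32/-2 = 16
w(2) = (-4 + 2(16)) / -2 = 28/-2 = -14
w(1) = (16 + 2(-14)) / -2 = -12/-2 = 6
w(0) = (-14 + 2(6)) / -2 = -2/-2 = 1

1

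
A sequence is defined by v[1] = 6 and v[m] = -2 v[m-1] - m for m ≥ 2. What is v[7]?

417

v[2] = -2·6 - 2 = -14
v[3] = -2·(-14) - 3 = 25
v[4] = -2·25 - 4 = -54
v[5] = -2·(-54) - 5 = 103
v[6] = -2·103 - 6 = -212
v[7] = -2·(-212) - 7 = 417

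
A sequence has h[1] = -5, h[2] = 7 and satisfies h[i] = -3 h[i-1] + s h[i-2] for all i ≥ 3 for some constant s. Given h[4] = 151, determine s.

h[3] = -21 - 5s
h[4] = 63 + 22s
So 63 + 22s = 151, giving s = 4.

4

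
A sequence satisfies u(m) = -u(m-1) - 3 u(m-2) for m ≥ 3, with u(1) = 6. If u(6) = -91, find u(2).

-1

Let u(2) = y.
u(3) = -18 - y
u(4) = 18 - 2y
u(5) = 36 + 5y
u(6) = -90 + y
So -90 + y = -91, giving y = -1.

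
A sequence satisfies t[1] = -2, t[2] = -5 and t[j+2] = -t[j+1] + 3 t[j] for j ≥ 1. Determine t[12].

-6461

t[3] = -(-5) + 3*(-2) = -1
t[4] = -(-1) + 3*(-5) = -14
t[5] = -(-14) + 3*(-1) = 11
t[6] = -11 + 3*(-14) = -53
t[7] = -(-53) + 3*11 = 86
t[8] = -86 + 3*(-53) = -245
t[9] = -(-245) + 3*86 = 503
t[10] = -503 + 3*(-245) = -1238
t[11] = -(-1238) + 3*503 = 2747
t[12] = -2747 + 3*(-1238) = -6461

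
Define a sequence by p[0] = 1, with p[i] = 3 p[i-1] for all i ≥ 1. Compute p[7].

2187

p[1] = 3·1 = 3
p[2] = 3·3 = 9
p[3] = 3·9 = 27
p[4] = 3·27 = 81
p[5] = 3·81 = 243
p[6] = 3·243 = 729
p[7] = 3·729 = 2187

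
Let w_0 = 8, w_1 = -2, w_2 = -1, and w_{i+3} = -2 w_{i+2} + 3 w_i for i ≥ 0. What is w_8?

95

w_3 = -2(-1) + 3(8) = 26
w_4 = -2(26) + 3(-2) = -58
w_5 = -2(-58) + 3(-1) = 113
w_6 = -2(113) + 3(26) = -148
w_7 = -2(-148) + 3(-58) = 122
w_8 = -2(122) + 3(113) = 95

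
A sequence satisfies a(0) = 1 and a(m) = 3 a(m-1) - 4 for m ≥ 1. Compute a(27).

-7625597484985

The fixed point is -4/(1 - 3) = 2, so a(m) - 2 = 3(a(m-1) - 2).
Hence a(m) = -1·3^m + 2.
a(27) = -1·3^{27} + 2 = -1·7625597484987 + 2 = -7625597484985.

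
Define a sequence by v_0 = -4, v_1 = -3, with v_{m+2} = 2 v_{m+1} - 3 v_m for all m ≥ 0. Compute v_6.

-102

v_2 = 2·(-3) - 3·(-4) = 6
v_3 = 2·6 - 3·(-3) = 21
v_4 = 2·21 - 3·6 = 24
v_5 = 2·24 - 3·21 = -15
v_6 = 2·(-15) - 3·24 = -102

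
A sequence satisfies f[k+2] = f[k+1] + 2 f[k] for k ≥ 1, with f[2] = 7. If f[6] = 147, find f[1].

Let f[1] = x.
f[3] = 7 + 2x
f[4] = 21 + 2x
f[5] = 35 + 6x
f[6] = 77 + 10x
So 77 + 10x = 147, giving x = 7.

7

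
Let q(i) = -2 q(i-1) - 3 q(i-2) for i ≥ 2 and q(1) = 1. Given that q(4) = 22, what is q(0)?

-6

Let q(0) = v.
q(2) = -2 - 3v
q(3) = 1 + 6v
q(4) = 4 - 3v
So 4 - 3v = 22, giving v = -6.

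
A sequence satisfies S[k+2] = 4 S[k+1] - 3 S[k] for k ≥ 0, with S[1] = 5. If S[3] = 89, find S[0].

Let S[0] = y.
S[2] = 20 - 3y
S[3] = 65 - 12y
So 65 - 12y = 89, giving y = -2.

-2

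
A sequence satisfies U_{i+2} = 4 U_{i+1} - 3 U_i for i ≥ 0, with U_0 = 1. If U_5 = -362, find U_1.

-2

Let U_1 = x.
U_2 = -3 + 4x
U_3 = -12 + 13x
U_4 = -39 + 40x
U_5 = -120 + 121x
So -120 + 121x = -362, giving x = -2.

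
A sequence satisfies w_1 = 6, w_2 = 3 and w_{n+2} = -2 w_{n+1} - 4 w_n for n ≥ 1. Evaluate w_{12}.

w_3 = -2(3) - 4(6) = -30
w_4 = -2(-30) - 4(3) = 48
w_5 = -2(48) - 4(-30) = 24
w_6 = -2(24) - 4(48) = -240
w_7 = -2(-240) - 4(24) = 384
w_8 = -2(384) - 4(-240) = 192
w_9 = -2(192) - 4(384) = -1920
w_{10} = -2(-1920) - 4(192) = 3072
w_{11} = -2(3072) - 4(-1920) = 1536
w_{12} = -2(1536) - 4(3072) = -15360

-15360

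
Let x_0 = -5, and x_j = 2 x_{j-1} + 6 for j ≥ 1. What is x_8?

x_1 = 2(-5) + 6 = -4
x_2 = 2(-4) + 6 = -2
x_3 = 2(-2) + 6 = 2
x_4 = 2(2) + 6 = 10
x_5 = 2(10) + 6 = 26
x_6 = 2(26) + 6 = 58
x_7 = 2(58) + 6 = 122
x_8 = 2(122) + 6 = 250

250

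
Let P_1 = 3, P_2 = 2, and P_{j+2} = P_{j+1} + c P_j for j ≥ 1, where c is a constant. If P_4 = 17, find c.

P_3 = 2 + 3c
P_4 = 2 + 5c
So 2 + 5c = 17, giving c = 3.

3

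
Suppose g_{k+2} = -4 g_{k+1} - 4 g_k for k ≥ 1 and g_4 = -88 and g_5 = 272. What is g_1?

-7

Rearranging, g_{k-2} = (g_k + 4 g_{k-1}) / -4.
g_3 = (272 + 4·(-88)) / -4 = -80/-4 = 20
g_2 = (-88 + 4·20) / -4 = -8/-4 = 2
g_1 = (20 + 4·2) / -4 = 28/-4 = -7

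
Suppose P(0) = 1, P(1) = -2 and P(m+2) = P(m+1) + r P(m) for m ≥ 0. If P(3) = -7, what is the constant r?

5

P(2) = -2 + r
P(3) = -2 - r
So -2 - r = -7, giving r = 5.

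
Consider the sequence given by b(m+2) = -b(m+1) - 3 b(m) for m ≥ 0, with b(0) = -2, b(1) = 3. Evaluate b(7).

-57

b(2) = -3 - 3·(-2) = 3
b(3) = -3 - 3·3 = -12
b(4) = -(-12) - 3·3 = 3
b(5) = -3 - 3·(-12) = 33
b(6) = -33 - 3·3 = -42
b(7) = -(-42) - 3·33 = -57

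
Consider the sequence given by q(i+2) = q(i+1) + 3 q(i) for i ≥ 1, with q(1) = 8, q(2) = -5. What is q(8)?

q(3) = (-5) + 3*8 = 19
q(4) = 19 + 3*(-5) = 4
q(5) = 4 + 3*19 = 61
q(6) = 61 + 3*4 = 73
q(7) = 73 + 3*61 = 256
q(8) = 256 + 3*73 = 475

475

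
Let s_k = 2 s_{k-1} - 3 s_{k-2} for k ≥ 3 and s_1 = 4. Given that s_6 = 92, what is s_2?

-4

Let s_2 = w.
s_3 = -12 + 2w
s_4 = -24 + w
s_5 = -12 - 4w
s_6 = 48 - 11w
So 48 - 11w = 92, giving w = -4.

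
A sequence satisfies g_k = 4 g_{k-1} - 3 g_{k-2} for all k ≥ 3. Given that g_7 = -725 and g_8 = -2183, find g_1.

Rearranging, g_{k-2} = (g_k - 4 g_{k-1}) / -3.
g_6 = (-2183 - 4·(-725)) / -3 = 717/-3 = -239
g_5 = (-725 - 4·(-239)) / -3 = 231/-3 = -77
g_4 = (-239 - 4·(-77)) / -3 = 69/-3 = -23
g_3 = (-77 - 4·(-23)) / -3 = 15/-3 = -5
g_2 = (-23 - 4·(-5)) / -3 = -3/-3 = 1
g_1 = (-5 - 4·1) / -3 = -9/-3 = 3

3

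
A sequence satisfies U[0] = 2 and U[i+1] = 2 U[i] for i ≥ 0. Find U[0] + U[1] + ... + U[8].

U[1] = 2(2) = 4
U[2] = 2(4) = 8
U[3] = 2(8) = 16
U[4] = 2(16) = 32
U[5] = 2(32) = 64
U[6] = 2(64) = 128
U[7] = 2(128) = 256
U[8] = 2(256) = 512
Sum = 2 + 4 + 8 + 16 + 32 + 64 + 128 + 256 + 512 = 1022

1022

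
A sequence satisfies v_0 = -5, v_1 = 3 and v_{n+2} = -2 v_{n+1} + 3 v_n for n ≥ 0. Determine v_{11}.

354291

v_2 = -2·3 + 3·(-5) = -21
v_3 = -2·(-21) + 3·3 = 51
v_4 = -2·51 + 3·(-21) = -165
v_5 = -2·(-165) + 3·51 = 483
v_6 = -2·483 + 3·(-165) = -1461
v_7 = -2·(-1461) + 3·483 = 4371
v_8 = -2·4371 + 3·(-1461) = -13125
v_9 = -2·(-13125) + 3·4371 = 39363
v_{10} = -2·39363 + 3·(-13125) = -118101
v_{11} = -2·(-118101) + 3·39363 = 354291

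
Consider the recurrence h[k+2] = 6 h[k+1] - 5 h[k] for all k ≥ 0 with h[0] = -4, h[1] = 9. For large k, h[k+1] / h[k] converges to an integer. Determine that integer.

The characteristic equation is r^2 - 6r + 5 = 0, which factors as (r - 5)(r - 1) = 0.
So the roots are 5 and 1. Since |5| > |1| and the coefficient of 5^k is non-zero, the ratio tends to 5.

5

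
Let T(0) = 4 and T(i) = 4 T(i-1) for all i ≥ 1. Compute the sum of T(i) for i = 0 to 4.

T(1) = 4*4 = 16
T(2) = 4*16 = 64
T(3) = 4*64 = 256
T(4) = 4*256 = 1024
Sum = 4 + 16 + 64 + 256 + 1024 = 1364

1364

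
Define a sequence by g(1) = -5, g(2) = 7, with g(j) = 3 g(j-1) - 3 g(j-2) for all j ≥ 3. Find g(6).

g(3) = 3(7) - 3(-5) = 36
g(4) = 3(36) - 3(7) = 87
g(5) = 3(87) - 3(36) = 153
g(6) = 3(153) - 3(87) = 198

198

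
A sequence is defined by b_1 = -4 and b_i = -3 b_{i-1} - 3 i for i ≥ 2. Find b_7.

-1965

b_2 = -3(-4) - 6 = 6
b_3 = -3(6) - 9 = -27
b_4 = -3(-27) - 12 = 69
b_5 = -3(69) - 15 = -222
b_6 = -3(-222) - 18 = 648
b_7 = -3(648) - 21 = -1965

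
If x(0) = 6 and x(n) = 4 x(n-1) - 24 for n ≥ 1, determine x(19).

-549755813880

The fixed point is -24/(1 - 4) = 8, so x(n) - 8 = 4(x(n-1) - 8).
Hence x(n) = -2·4^n + 8.
x(19) = -2·4^{19} + 8 = -2·274877906944 + 8 = -549755813880.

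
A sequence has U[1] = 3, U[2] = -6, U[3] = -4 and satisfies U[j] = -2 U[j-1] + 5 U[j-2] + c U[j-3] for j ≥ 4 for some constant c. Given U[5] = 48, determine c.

U[4] = -22 + 3c
U[5] = 24 - 12c
So 24 - 12c = 48, giving c = -2.

-2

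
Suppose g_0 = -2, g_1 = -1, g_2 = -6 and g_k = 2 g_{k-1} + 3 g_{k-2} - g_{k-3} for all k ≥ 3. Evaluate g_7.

g_3 = 2(-6) + 3(-1) - (-2) = -13
g_4 = 2(-13) + 3(-6) - (-1) = -43
g_5 = 2(-43) + 3(-13) - (-6) = -119
g_6 = 2(-119) + 3(-43) - (-13) = -354
g_7 = 2(-354) + 3(-119) - (-43) = -1022

-1022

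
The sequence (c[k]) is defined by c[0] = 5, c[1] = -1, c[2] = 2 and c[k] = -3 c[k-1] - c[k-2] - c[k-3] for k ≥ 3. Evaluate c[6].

c[3] = -3*2 - (-1) - 5 = -10
c[4] = -3*(-10) - 2 - (-1) = 29
c[5] = -3*29 - (-10) - 2 = -79
c[6] = -3*(-79) - 29 - (-10) = 218

218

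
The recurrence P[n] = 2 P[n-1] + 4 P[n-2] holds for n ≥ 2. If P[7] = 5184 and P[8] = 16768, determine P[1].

Rearranging, P[n-2] = (P[n] - 2 P[n-1]) / 4.
P[6] = (16768 - 2·5184) / 4 = 6400/4 = 1600
P[5] = (5184 - 2·1600) / 4 = 1984/4 = 496
P[4] = (1600 - 2·496) / 4 = 608/4 = 152
P[3] = (496 - 2·152) / 4 = 192/4 = 48
P[2] = (152 - 2·48) / 4 = 56/4 = 14
P[1] = (48 - 2·14) / 4 = 20/4 = 5

5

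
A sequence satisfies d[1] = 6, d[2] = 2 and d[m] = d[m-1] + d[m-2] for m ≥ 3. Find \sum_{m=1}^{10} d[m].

506

d[3] = 2 + 6 = 8
d[4] = 8 + 2 = 10
d[5] = 10 + 8 = 18
d[6] = 18 + 10 = 28
d[7] = 28 + 18 = 46
d[8] = 46 + 28 = 74
d[9] = 74 + 46 = 120
d[10] = 120 + 74 = 194
Sum = 6 + 2 + 8 + 10 + 18 + 28 + 46 + 74 + 120 + 194 = 506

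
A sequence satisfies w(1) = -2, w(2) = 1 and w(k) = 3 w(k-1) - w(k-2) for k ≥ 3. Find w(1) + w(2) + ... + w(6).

152

w(3) = 3·1 - (-2) = 5
w(4) = 3·5 - 1 = 14
w(5) = 3·14 - 5 = 37
w(6) = 3·37 - 14 = 97
Sum = (-2) + 1 + 5 + 14 + 37 + 97 = 152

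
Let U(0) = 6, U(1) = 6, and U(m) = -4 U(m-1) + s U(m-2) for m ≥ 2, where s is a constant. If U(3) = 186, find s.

U(2) = -24 + 6s
U(3) = 96 - 18s
So 96 - 18s = 186, giving s = -5.

-5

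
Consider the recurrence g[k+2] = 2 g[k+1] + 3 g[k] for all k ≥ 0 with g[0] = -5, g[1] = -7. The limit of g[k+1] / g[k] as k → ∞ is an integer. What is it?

The characteristic equation is r^2 - 2r - 3 = 0, which factors as (r - 3)(r + 1) = 0.
So the roots are 3 and -1. Since |3| > |-1| and the coefficient of 3^k is non-zero, the ratio tends to 3.

3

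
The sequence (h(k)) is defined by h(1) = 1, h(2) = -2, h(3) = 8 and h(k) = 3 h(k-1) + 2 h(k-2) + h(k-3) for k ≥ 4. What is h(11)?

176261

h(4) = 3*8 + 2*(-2) + 1 = 21
h(5) = 3*21 + 2*8 + (-2) = 77
h(6) = 3*77 + 2*21 + 8 = 281
h(7) = 3*281 + 2*77 + 21 = 1018
h(8) = 3*1018 + 2*281 + 77 = 3693
h(9) = 3*3693 + 2*1018 + 281 = 13396
h(10) = 3*13396 + 2*3693 + 1018 = 48592
h(11) = 3*48592 + 2*13396 + 3693 = 176261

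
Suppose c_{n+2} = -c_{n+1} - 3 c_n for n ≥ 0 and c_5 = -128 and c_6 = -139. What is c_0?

9

Rearranging, c_{n-2} = (c_n + c_{n-1}) / -3.
c_4 = (-139 + (-128)) / -3 = -267/-3 = 89
c_3 = (-128 + 89) / -3 = -39/-3 = 13
c_2 = (89 + 13) / -3 = 102/-3 = -34
c_1 = (13 + (-34)) / -3 = -21/-3 = 7
c_0 = (-34 + 7) / -3 = -27/-3 = 9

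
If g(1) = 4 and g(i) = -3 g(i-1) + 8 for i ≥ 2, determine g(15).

The fixed point is 8/(1 + 3) = 2, so g(i) - 2 = -3(g(i-1) - 2).
Hence g(i) = 2·(-3)^{i-1} + 2.
g(15) = 2·(-3)^{14} + 2 = 2·4782969 + 2 = 9565940.

9565940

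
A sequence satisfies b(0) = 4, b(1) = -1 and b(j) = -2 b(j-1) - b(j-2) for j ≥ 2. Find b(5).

11

b(2) = -2(-1) - 4 = -2
b(3) = -2(-2) - (-1) = 5
b(4) = -2(5) - (-2) = -8
b(5) = -2(-8) - 5 = 11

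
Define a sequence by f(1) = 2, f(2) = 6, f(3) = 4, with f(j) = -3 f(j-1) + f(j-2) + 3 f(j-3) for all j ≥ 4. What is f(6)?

f(4) = -3·4 + 6 + 3·2 = 0
f(5) = -3·0 + 4 + 3·6 = 22
f(6) = -3·22 + 0 + 3·4 = -54

-54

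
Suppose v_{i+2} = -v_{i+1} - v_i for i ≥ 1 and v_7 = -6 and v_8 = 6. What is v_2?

Rearranging, v_{i-2} = -(v_i + v_{i-1}).
v_6 = -(6 + (-6)) = 0
v_5 = -(-6 + 0) = 6
v_4 = -(0 + 6) = -6
v_3 = -(6 + (-6)) = 0
v_2 = -(-6 + 0) = 6

6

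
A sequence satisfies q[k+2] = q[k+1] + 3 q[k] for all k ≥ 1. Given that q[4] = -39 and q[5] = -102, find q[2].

Rearranging, q[k-2] = (q[k] - q[k-1]) / 3.
q[3] = (-102 - (-39)) / 3 = -63/3 = -21
q[2] = (-39 - (-21)) / 3 = -18/3 = -6

-6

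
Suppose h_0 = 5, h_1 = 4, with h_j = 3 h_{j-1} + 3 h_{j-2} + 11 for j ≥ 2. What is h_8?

h_2 = 3(4) + 3(5) + 11 = 38
h_3 = 3(38) + 3(4) + 11 = 137
h_4 = 3(137) + 3(38) + 11 = 536
h_5 = 3(536) + 3(137) + 11 = 2030
h_6 = 3(2030) + 3(536) + 11 = 7709
h_7 = 3(7709) + 3(2030) + 11 = 29228
h_8 = 3(29228) + 3(7709) + 11 = 110822

110822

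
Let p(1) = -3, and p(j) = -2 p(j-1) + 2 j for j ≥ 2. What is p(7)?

-258

p(2) = -2*(-3) + 4 = 10
p(3) = -2*10 + 6 = -14
p(4) = -2*(-14) + 8 = 36
p(5) = -2*36 + 10 = -62
p(6) = -2*(-62) + 12 = 136
p(7) = -2*136 + 14 = -258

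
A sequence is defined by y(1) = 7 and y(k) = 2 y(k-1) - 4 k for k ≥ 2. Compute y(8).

-600

y(2) = 2*7 - 8 = 6
y(3) = 2*6 - 12 = 0
y(4) = 2*0 - 16 = -16
y(5) = 2*(-16) - 20 = -52
y(6) = 2*(-52) - 24 = -128
y(7) = 2*(-128) - 28 = -284
y(8) = 2*(-284) - 32 = -600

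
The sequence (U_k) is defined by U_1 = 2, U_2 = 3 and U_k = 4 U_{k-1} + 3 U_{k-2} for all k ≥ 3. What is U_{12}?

U_3 = 4(3) + 3(2) = 18
U_4 = 4(18) + 3(3) = 81
U_5 = 4(81) + 3(18) = 378
U_6 = 4(378) + 3(81) = 1755
U_7 = 4(1755) + 3(378) = 8154
U_8 = 4(8154) + 3(1755) = 37881
U_9 = 4(37881) + 3(8154) = 175986
U_{10} = 4(175986) + 3(37881) = 817587
U_{11} = 4(817587) + 3(175986) = 3798306
U_{12} = 4(3798306) + 3(817587) = 17645985

17645985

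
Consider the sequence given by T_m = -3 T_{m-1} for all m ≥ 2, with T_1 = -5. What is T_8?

10935

T_2 = -3·(-5) = 15
T_3 = -3·15 = -45
T_4 = -3·(-45) = 135
T_5 = -3·135 = -405
T_6 = -3·(-405) = 1215
T_7 = -3·1215 = -3645
T_8 = -3·(-3645) = 10935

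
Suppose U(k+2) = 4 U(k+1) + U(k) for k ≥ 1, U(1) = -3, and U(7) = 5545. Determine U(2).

Let U(2) = z.
U(3) = -3 + 4z
U(4) = -12 + 17z
U(5) = -51 + 72z
U(6) = -216 + 305z
U(7) = -915 + 1292z
So -915 + 1292z = 5545, giving z = 5.

5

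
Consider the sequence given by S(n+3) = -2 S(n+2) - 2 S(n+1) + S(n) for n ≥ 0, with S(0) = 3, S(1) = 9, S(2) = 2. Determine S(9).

349

S(3) = -2(2) - 2(9) + 3 = -19
S(4) = -2(-19) - 2(2) + 9 = 43
S(5) = -2(43) - 2(-19) + 2 = -46
S(6) = -2(-46) - 2(43) + (-19) = -13
S(7) = -2(-13) - 2(-46) + 43 = 161
S(8) = -2(161) - 2(-13) + (-46) = -342
S(9) = -2(-342) - 2(161) + (-13) = 349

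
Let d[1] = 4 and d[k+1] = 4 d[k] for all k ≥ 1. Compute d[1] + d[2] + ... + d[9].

d[2] = 4·4 = 16
d[3] = 4·16 = 64
d[4] = 4·64 = 256
d[5] = 4·256 = 1024
d[6] = 4·1024 = 4096
d[7] = 4·4096 = 16384
d[8] = 4·16384 = 65536
d[9] = 4·65536 = 262144
Sum = 4 + 16 + 64 + 256 + 1024 + 4096 + 16384 + 65536 + 262144 = 349524

349524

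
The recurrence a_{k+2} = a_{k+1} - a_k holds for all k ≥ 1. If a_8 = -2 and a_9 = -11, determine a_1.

9

Rearranging, a_{k-2} = -(a_k - a_{k-1}).
a_7 = -(-11 - (-2)) = 9
a_6 = -(-2 - 9) = 11
a_5 = -(9 - 11) = 2
a_4 = -(11 - 2) = -9
a_3 = -(2 - (-9)) = -11
a_2 = -(-9 - (-11)) = -2
a_1 = -(-11 - (-2)) = 9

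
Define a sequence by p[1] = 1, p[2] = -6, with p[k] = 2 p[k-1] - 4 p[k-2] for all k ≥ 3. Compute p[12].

p[3] = 2(-6) - 4(1) = -16
p[4] = 2(-16) - 4(-6) = -8
p[5] = 2(-8) - 4(-16) = 48
p[6] = 2(48) - 4(-8) = 128
p[7] = 2(128) - 4(48) = 64
p[8] = 2(64) - 4(128) = -384
p[9] = 2(-384) - 4(64) = -1024
p[10] = 2(-1024) - 4(-384) = -512
p[11] = 2(-512) - 4(-1024) = 3072
p[12] = 2(3072) - 4(-512) = 8192

8192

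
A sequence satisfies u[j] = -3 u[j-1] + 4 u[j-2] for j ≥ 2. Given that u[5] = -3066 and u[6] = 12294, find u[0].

9

Rearranging, u[j-2] = (u[j] + 3 u[j-1]) / 4.
u[4] = (12294 + 3(-3066)) / 4 = 3096/4 = 774
u[3] = (-3066 + 3(774)) / 4 = -744/4 = -186
u[2] = (774 + 3(-186)) / 4 = 216/4 = 54
u[1] = (-186 + 3(54)) / 4 = -24/4 = -6
u[0] = (54 + 3(-6)) / 4 = 36/4 = 9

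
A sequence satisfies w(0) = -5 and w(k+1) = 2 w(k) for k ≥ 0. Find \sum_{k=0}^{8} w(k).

-2555

w(1) = 2*(-5) = -10
w(2) = 2*(-10) = -20
w(3) = 2*(-20) = -40
w(4) = 2*(-40) = -80
w(5) = 2*(-80) = -160
w(6) = 2*(-160) = -320
w(7) = 2*(-320) = -640
w(8) = 2*(-640) = -1280
Sum = (-5) + (-10) + (-20) + (-40) + (-80) + (-160) + (-320) + (-640) + (-1280) = -2555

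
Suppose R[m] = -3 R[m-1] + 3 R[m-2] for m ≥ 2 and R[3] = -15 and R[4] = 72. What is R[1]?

4

Rearranging, R[m-2] = (R[m] + 3 R[m-1]) / 3.
R[2] = (72 + 3(-15)) / 3 = 27/3 = 9
R[1] = (-15 + 3(9)) / 3 = 12/3 = 4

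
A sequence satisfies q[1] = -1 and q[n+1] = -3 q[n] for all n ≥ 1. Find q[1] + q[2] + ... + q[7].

q[2] = -3(-1) = 3
q[3] = -3(3) = -9
q[4] = -3(-9) = 27
q[5] = -3(27) = -81
q[6] = -3(-81) = 243
q[7] = -3(243) = -729
Sum = (-1) + 3 + (-9) + 27 + (-81) + 243 + (-729) = -547

-547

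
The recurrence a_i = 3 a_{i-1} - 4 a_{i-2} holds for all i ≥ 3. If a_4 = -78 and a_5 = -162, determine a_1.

Rearranging, a_{i-2} = (a_i - 3 a_{i-1}) / -4.
a_3 = (-162 - 3·(-78)) / -4 = 72/-4 = -18
a_2 = (-78 - 3·(-18)) / -4 = -24/-4 = 6
a_1 = (-18 - 3·6) / -4 = -36/-4 = 9

9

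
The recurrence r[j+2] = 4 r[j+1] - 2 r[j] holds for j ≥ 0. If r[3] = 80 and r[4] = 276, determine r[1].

4

Rearranging, r[j-2] = (r[j] - 4 r[j-1]) / -2.
r[2] = (276 - 4(80)) / -2 = -44/-2 = 22
r[1] = (80 - 4(22)) / -2 = -8/-2 = 4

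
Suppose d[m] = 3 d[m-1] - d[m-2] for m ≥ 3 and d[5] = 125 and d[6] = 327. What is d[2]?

9

Rearranging, d[m-2] = -(d[m] - 3 d[m-1]).
d[4] = -(327 - 3*125) = 48
d[3] = -(125 - 3*48) = 19
d[2] = -(48 - 3*19) = 9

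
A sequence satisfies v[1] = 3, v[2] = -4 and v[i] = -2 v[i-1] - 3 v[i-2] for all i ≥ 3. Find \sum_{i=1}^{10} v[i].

231

v[3] = -2*(-4) - 3*3 = -1
v[4] = -2*(-1) - 3*(-4) = 14
v[5] = -2*14 - 3*(-1) = -25
v[6] = -2*(-25) - 3*14 = 8
v[7] = -2*8 - 3*(-25) = 59
v[8] = -2*59 - 3*8 = -142
v[9] = -2*(-142) - 3*59 = 107
v[10] = -2*107 - 3*(-142) = 212
Sum = 3 + (-4) + (-1) + 14 + (-25) + 8 + 59 + (-142) + 107 + 212 = 231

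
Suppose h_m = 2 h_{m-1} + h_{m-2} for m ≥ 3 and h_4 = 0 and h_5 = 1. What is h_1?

Rearranging, h_{m-2} = h_m - 2 h_{m-1}.
h_3 = 1 - 2·0 = 1
h_2 = 0 - 2·1 = -2
h_1 = 1 - 2·(-2) = 5

5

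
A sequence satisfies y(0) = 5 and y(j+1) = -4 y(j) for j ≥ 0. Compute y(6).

20480

y(1) = -4(5) = -20
y(2) = -4(-20) = 80
y(3) = -4(80) = -320
y(4) = -4(-320) = 1280
y(5) = -4(1280) = -5120
y(6) = -4(-5120) = 20480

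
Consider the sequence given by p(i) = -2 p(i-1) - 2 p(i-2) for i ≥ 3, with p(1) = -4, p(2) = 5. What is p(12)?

-96

p(3) = -2·5 - 2·(-4) = -2
p(4) = -2·(-2) - 2·5 = -6
p(5) = -2·(-6) - 2·(-2) = 16
p(6) = -2·16 - 2·(-6) = -20
p(7) = -2·(-20) - 2·16 = 8
p(8) = -2·8 - 2·(-20) = 24
p(9) = -2·24 - 2·8 = -64
p(10) = -2·(-64) - 2·24 = 80
p(11) = -2·80 - 2·(-64) = -32
p(12) = -2·(-32) - 2·80 = -96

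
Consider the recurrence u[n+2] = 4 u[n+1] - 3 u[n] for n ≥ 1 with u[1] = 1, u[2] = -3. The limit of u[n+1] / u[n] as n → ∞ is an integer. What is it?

The characteristic equation is r^2 - 4r + 3 = 0, which factors as (r - 3)(r - 1) = 0.
So the roots are 3 and 1. Since |3| > |1| and the coefficient of 3^n is non-zero, the ratio tends to 3.

3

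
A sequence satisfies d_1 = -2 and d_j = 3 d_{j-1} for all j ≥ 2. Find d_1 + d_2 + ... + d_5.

d_2 = 3·(-2) = -6
d_3 = 3·(-6) = -18
d_4 = 3·(-18) = -54
d_5 = 3·(-54) = -162
Sum = (-2) + (-6) + (-18) + (-54) + (-162) = -242

-242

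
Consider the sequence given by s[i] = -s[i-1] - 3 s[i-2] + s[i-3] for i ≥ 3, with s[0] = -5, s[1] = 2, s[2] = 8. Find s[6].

-78

s[3] = -8 - 3(2) + (-5) = -19
s[4] = -(-19) - 3(8) + 2 = -3
s[5] = -(-3) - 3(-19) + 8 = 68
s[6] = -68 - 3(-3) + (-19) = -78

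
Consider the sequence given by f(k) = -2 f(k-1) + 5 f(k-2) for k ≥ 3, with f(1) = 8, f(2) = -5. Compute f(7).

f(3) = -2(-5) + 5(8) = 50
f(4) = -2(50) + 5(-5) = -125
f(5) = -2(-125) + 5(50) = 500
f(6) = -2(500) + 5(-125) = -1625
f(7) = -2(-1625) + 5(500) = 5750

5750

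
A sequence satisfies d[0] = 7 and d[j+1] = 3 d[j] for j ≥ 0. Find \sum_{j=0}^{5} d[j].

d[1] = 3·7 = 21
d[2] = 3·21 = 63
d[3] = 3·63 = 189
d[4] = 3·189 = 567
d[5] = 3·567 = 1701
Sum = 7 + 21 + 63 + 189 + 567 + 1701 = 2548

2548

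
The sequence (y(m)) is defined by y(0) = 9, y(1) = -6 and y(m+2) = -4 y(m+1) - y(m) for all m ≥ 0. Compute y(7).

y(2) = -4*(-6) - 9 = 15
y(3) = -4*15 - (-6) = -54
y(4) = -4*(-54) - 15 = 201
y(5) = -4*201 - (-54) = -750
y(6) = -4*(-750) - 201 = 2799
y(7) = -4*2799 - (-750) = -10446

-10446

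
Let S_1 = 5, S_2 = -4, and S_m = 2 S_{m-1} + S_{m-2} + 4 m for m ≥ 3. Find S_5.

S_3 = 2·(-4) + 5 + 12 = 9
S_4 = 2·9 + (-4) + 16 = 30
S_5 = 2·30 + 9 + 20 = 89

89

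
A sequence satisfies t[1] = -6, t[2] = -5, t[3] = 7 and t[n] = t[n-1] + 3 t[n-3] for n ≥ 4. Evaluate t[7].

t[4] = 7 + 3(-6) = -11
t[5] = (-11) + 3(-5) = -26
t[6] = (-26) + 3(7) = -5
t[7] = (-5) + 3(-11) = -38

-38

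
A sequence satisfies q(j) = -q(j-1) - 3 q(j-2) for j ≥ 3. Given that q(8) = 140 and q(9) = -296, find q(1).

Rearranging, q(j-2) = (q(j) + q(j-1)) / -3.
q(7) = (-296 + 140) / -3 = -156/-3 = 52
q(6) = (140 + 52) / -3 = 192/-3 = -64
q(5) = (52 + (-64)) / -3 = -12/-3 = 4
q(4) = (-64 + 4) / -3 = -60/-3 = 20
q(3) = (4 + 20) / -3 = 24/-3 = -8
q(2) = (20 + (-8)) / -3 = 12/-3 = -4
q(1) = (-8 + (-4)) / -3 = -12/-3 = 4

4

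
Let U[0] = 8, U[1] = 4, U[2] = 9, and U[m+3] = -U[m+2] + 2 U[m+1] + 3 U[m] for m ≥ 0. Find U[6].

U[3] = -9 + 2(4) + 3(8) = 23
U[4] = -23 + 2(9) + 3(4) = 7
U[5] = -7 + 2(23) + 3(9) = 66
U[6] = -66 + 2(7) + 3(23) = 17

17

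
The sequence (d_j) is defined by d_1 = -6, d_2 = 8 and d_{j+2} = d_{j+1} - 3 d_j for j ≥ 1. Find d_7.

146

d_3 = 8 - 3*(-6) = 26
d_4 = 26 - 3*8 = 2
d_5 = 2 - 3*26 = -76
d_6 = (-76) - 3*2 = -82
d_7 = (-82) - 3*(-76) = 146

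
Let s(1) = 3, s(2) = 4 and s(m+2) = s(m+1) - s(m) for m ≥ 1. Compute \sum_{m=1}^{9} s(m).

s(3) = 4 - 3 = 1
s(4) = 1 - 4 = -3
s(5) = (-3) - 1 = -4
s(6) = (-4) - (-3) = -1
s(7) = (-1) - (-4) = 3
s(8) = 3 - (-1) = 4
s(9) = 4 - 3 = 1
Sum = 3 + 4 + 1 + (-3) + (-4) + (-1) + 3 + 4 + 1 = 8

8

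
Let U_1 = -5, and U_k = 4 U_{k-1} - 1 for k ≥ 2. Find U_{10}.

U_2 = 4*(-5) - 1 = -21
U_3 = 4*(-21) - 1 = -85
U_4 = 4*(-85) - 1 = -341
U_5 = 4*(-341) - 1 = -1365
U_6 = 4*(-1365) - 1 = -5461
U_7 = 4*(-5461) - 1 = -21845
U_8 = 4*(-21845) - 1 = -87381
U_9 = 4*(-87381) - 1 = -349525
U_{10} = 4*(-349525) - 1 = -1398101

-1398101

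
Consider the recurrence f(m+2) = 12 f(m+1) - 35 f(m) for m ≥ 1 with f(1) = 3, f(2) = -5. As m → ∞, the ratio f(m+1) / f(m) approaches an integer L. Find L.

7

The characteristic equation is r^2 - 12r + 35 = 0, which factors as (r - 7)(r - 5) = 0.
So the roots are 7 and 5. Since |7| > |5| and the coefficient of 7^m is non-zero, the ratio tends to 7.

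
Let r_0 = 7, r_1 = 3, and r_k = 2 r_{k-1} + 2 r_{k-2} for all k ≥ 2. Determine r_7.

r_2 = 2·3 + 2·7 = 20
r_3 = 2·20 + 2·3 = 46
r_4 = 2·46 + 2·20 = 132
r_5 = 2·132 + 2·46 = 356
r_6 = 2·356 + 2·132 = 976
r_7 = 2·976 + 2·356 = 2664

2664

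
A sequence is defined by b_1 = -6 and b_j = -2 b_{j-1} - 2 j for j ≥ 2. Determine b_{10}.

b_2 = -2·(-6) - 4 = 8
b_3 = -2·8 - 6 = -22
b_4 = -2·(-22) - 8 = 36
b_5 = -2·36 - 10 = -82
b_6 = -2·(-82) - 12 = 152
b_7 = -2·152 - 14 = -318
b_8 = -2·(-318) - 16 = 620
b_9 = -2·620 - 18 = -1258
b_{10} = -2·(-1258) - 20 = 2496

2496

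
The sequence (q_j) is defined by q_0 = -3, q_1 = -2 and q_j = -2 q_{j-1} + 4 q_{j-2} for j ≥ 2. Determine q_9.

q_2 = -2*(-2) + 4*(-3) = -8
q_3 = -2*(-8) + 4*(-2) = 8
q_4 = -2*8 + 4*(-8) = -48
q_5 = -2*(-48) + 4*8 = 128
q_6 = -2*128 + 4*(-48) = -448
q_7 = -2*(-448) + 4*128 = 1408
q_8 = -2*1408 + 4*(-448) = -4608
q_9 = -2*(-4608) + 4*1408 = 14848

14848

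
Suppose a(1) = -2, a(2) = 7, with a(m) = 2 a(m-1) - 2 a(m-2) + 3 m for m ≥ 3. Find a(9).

-143

a(3) = 2(7) - 2(-2) + 9 = 27
a(4) = 2(27) - 2(7) + 12 = 52
a(5) = 2(52) - 2(27) + 15 = 65
a(6) = 2(65) - 2(52) + 18 = 44
a(7) = 2(44) - 2(65) + 21 = -21
a(8) = 2(-21) - 2(44) + 24 = -106
a(9) = 2(-106) - 2(-21) + 27 = -143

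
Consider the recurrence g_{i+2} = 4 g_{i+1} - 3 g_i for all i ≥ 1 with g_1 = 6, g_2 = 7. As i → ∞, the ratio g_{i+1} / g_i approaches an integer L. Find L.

3

The characteristic equation is r^2 - 4r + 3 = 0, which factors as (r - 3)(r - 1) = 0.
So the roots are 3 and 1. Since |3| > |1| and the coefficient of 3^i is non-zero, the ratio tends to 3.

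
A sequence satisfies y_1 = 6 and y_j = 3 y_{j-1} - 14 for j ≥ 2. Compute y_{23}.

-31381059602

The fixed point is -14/(1 - 3) = 7, so y_j - 7 = 3(y_{j-1} - 7).
Hence y_j = -1·3^{j-1} + 7.
y_{23} = -1·3^{22} + 7 = -1·31381059609 + 7 = -31381059602.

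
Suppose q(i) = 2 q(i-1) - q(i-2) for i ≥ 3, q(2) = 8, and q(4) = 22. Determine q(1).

1

Let q(1) = z.
q(3) = 16 - z
q(4) = 24 - 2z
So 24 - 2z = 22, giving z = 1.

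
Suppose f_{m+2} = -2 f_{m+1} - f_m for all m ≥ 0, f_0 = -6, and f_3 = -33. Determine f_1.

Let f_1 = v.
f_2 = 6 - 2v
f_3 = -12 + 3v
So -12 + 3v = -33, giving v = -7.

-7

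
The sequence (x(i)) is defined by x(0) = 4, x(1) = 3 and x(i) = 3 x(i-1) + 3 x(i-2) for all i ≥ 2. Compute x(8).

57429

x(2) = 3(3) + 3(4) = 21
x(3) = 3(21) + 3(3) = 72
x(4) = 3(72) + 3(21) = 279
x(5) = 3(279) + 3(72) = 1053
x(6) = 3(1053) + 3(279) = 3996
x(7) = 3(3996) + 3(1053) = 15147
x(8) = 3(15147) + 3(3996) = 57429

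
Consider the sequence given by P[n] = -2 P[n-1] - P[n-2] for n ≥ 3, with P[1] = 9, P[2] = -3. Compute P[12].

P[3] = -2(-3) - 9 = -3
P[4] = -2(-3) - (-3) = 9
P[5] = -2(9) - (-3) = -15
P[6] = -2(-15) - 9 = 21
P[7] = -2(21) - (-15) = -27
P[8] = -2(-27) - 21 = 33
P[9] = -2(33) - (-27) = -39
P[10] = -2(-39) - 33 = 45
P[11] = -2(45) - (-39) = -51
P[12] = -2(-51) - 45 = 57

57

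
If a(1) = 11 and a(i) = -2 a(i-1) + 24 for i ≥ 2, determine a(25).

The fixed point is 24/(1 + 2) = 8, so a(i) - 8 = -2(a(i-1) - 8).
Hence a(i) = 3·(-2)^{i-1} + 8.
a(25) = 3·(-2)^{24} + 8 = 3·16777216 + 8 = 50331656.

50331656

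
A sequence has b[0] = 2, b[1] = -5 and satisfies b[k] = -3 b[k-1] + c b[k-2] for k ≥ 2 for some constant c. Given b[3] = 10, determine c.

-5

b[2] = 15 + 2c
b[3] = -45 - 11c
So -45 - 11c = 10, giving c = -5.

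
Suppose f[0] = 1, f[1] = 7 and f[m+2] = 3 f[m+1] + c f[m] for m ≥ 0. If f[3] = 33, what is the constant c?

-3

f[2] = 21 + c
f[3] = 63 + 10c
So 63 + 10c = 33, giving c = -3.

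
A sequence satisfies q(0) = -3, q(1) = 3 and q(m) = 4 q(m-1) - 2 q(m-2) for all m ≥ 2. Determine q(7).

q(2) = 4(3) - 2(-3) = 18
q(3) = 4(18) - 2(3) = 66
q(4) = 4(66) - 2(18) = 228
q(5) = 4(228) - 2(66) = 780
q(6) = 4(780) - 2(228) = 2664
q(7) = 4(2664) - 2(780) = 9096

9096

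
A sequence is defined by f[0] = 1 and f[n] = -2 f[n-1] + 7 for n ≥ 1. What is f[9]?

f[1] = -2*1 + 7 = 5
f[2] = -2*5 + 7 = -3
f[3] = -2*(-3) + 7 = 13
f[4] = -2*13 + 7 = -19
f[5] = -2*(-19) + 7 = 45
f[6] = -2*45 + 7 = -83
f[7] = -2*(-83) + 7 = 173
f[8] = -2*173 + 7 = -339
f[9] = -2*(-339) + 7 = 685

685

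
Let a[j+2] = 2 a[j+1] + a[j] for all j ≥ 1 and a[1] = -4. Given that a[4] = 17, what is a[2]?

5

Let a[2] = w.
a[3] = -4 + 2w
a[4] = -8 + 5w
So -8 + 5w = 17, giving w = 5.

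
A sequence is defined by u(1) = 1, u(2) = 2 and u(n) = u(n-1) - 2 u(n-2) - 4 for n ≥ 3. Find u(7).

u(3) = 2 - 2*1 - 4 = -4
u(4) = (-4) - 2*2 - 4 = -12
u(5) = (-12) - 2*(-4) - 4 = -8
u(6) = (-8) - 2*(-12) - 4 = 12
u(7) = 12 - 2*(-8) - 4 = 24

24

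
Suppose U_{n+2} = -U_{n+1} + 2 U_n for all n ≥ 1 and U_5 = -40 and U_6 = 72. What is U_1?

-5

Rearranging, U_{n-2} = (U_n + U_{n-1}) / 2.
U_4 = (72 + (-40)) / 2 = 32/2 = 16
U_3 = (-40 + 16) / 2 = -24/2 = -12
U_2 = (16 + (-12)) / 2 = 4/2 = 2
U_1 = (-12 + 2) / 2 = -10/2 = -5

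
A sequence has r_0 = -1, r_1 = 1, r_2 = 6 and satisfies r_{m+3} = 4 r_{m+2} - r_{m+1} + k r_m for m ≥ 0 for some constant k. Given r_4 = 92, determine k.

r_3 = 23 - k
r_4 = 86 - 3k
So 86 - 3k = 92, giving k = -2.

-2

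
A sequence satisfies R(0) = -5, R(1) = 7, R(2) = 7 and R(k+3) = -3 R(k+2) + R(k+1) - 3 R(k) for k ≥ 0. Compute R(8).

R(3) = -3(7) + 7 - 3(-5) = 1
R(4) = -3(1) + 7 - 3(7) = -17
R(5) = -3(-17) + 1 - 3(7) = 31
R(6) = -3(31) + (-17) - 3(1) = -113
R(7) = -3(-113) + 31 - 3(-17) = 421
R(8) = -3(421) + (-113) - 3(31) = -1469

-1469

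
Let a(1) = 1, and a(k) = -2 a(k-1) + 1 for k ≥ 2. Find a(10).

-341

a(2) = -2·1 + 1 = -1
a(3) = -2·(-1) + 1 = 3
a(4) = -2·3 + 1 = -5
a(5) = -2·(-5) + 1 = 11
a(6) = -2·11 + 1 = -21
a(7) = -2·(-21) + 1 = 43
a(8) = -2·43 + 1 = -85
a(9) = -2·(-85) + 1 = 171
a(10) = -2·171 + 1 = -341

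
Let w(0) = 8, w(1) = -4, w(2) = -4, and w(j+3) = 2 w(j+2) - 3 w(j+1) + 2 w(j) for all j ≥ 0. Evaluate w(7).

-76

w(3) = 2(-4) - 3(-4) + 2(8) = 20
w(4) = 2(20) - 3(-4) + 2(-4) = 44
w(5) = 2(44) - 3(20) + 2(-4) = 20
w(6) = 2(20) - 3(44) + 2(20) = -52
w(7) = 2(-52) - 3(20) + 2(44) = -76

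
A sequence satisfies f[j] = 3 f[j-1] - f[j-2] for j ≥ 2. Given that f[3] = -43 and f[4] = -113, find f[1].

Rearranging, f[j-2] = -(f[j] - 3 f[j-1]).
f[2] = -(-113 - 3*(-43)) = -16
f[1] = -(-43 - 3*(-16)) = -5

-5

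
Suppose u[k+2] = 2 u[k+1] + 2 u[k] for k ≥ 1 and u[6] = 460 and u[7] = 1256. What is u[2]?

9

Rearranging, u[k-2] = (u[k] - 2 u[k-1]) / 2.
u[5] = (1256 - 2(460)) / 2 = 336/2 = 168
u[4] = (460 - 2(168)) / 2 = 124/2 = 62
u[3] = (168 - 2(62)) / 2 = 44/2 = 22
u[2] = (62 - 2(22)) / 2 = 18/2 = 9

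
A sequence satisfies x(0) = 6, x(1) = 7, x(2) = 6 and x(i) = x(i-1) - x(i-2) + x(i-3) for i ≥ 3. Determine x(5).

x(3) = 6 - 7 + 6 = 5
x(4) = 5 - 6 + 7 = 6
x(5) = 6 - 5 + 6 = 7

7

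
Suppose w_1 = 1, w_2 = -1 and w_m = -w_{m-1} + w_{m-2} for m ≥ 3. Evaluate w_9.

34

w_3 = -(-1) + 1 = 2
w_4 = -2 + (-1) = -3
w_5 = -(-3) + 2 = 5
w_6 = -5 + (-3) = -8
w_7 = -(-8) + 5 = 13
w_8 = -13 + (-8) = -21
w_9 = -(-21) + 13 = 34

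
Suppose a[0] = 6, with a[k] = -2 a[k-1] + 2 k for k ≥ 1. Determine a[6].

a[1] = -2(6) + 2 = -10
a[2] = -2(-10) + 4 = 24
a[3] = -2(24) + 6 = -42
a[4] = -2(-42) + 8 = 92
a[5] = -2(92) + 10 = -174
a[6] = -2(-174) + 12 = 360

360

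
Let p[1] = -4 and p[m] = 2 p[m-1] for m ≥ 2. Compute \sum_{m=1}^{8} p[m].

-1020

p[2] = 2(-4) = -8
p[3] = 2(-8) = -16
p[4] = 2(-16) = -32
p[5] = 2(-32) = -64
p[6] = 2(-64) = -128
p[7] = 2(-128) = -256
p[8] = 2(-256) = -512
Sum = (-4) + (-8) + (-16) + (-32) + (-64) + (-128) + (-256) + (-512) = -1020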